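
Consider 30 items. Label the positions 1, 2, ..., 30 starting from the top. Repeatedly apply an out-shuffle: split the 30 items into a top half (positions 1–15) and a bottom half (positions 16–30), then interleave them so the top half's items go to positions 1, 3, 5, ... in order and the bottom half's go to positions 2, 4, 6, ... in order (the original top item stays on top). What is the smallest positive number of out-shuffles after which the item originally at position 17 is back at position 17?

28

Follow position 17 under repeated out-shuffles:
17 → 4 → 7 → 13 → 25 → 20 → 10 → 19 → ... → 17 (length 28)
It first returns after 28 out-shuffles.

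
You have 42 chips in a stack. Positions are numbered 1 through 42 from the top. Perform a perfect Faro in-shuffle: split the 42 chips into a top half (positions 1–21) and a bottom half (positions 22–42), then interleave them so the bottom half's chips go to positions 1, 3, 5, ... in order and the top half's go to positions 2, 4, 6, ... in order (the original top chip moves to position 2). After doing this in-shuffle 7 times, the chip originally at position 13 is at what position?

30

Track the chip's position through each in-shuffle:
13 → 26 → 9 → 18 → 36 → 29 → 15 → 30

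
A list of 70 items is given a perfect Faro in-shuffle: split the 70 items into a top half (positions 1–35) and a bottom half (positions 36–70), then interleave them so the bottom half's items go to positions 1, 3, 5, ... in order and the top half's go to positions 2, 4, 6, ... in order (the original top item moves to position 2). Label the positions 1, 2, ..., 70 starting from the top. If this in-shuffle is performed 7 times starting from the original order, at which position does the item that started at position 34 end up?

Track the item's position through each in-shuffle:
34 → 68 → 65 → 59 → 47 → 23 → 46 → 21

21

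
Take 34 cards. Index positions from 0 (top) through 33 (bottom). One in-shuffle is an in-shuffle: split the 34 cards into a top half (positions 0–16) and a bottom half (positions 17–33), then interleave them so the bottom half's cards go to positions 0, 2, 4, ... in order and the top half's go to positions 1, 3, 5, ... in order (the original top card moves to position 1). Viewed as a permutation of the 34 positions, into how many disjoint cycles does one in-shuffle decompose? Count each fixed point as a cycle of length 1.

Trace each unvisited position around until it returns:
(0 1 3 7 15 31 ... len 12) (2 5 11 23 12 25 ... len 12) (4 9 19) (6 13 27 20) (14 29 24)
5 cycles in total.

5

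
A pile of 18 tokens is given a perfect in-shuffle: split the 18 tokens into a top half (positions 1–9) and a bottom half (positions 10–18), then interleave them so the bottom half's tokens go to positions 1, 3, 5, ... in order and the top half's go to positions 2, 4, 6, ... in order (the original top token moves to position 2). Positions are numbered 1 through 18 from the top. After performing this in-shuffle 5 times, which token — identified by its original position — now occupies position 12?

17

Work backwards from position 12, undoing one in-shuffle at a time:
12 ← 6 ← 3 ← 11 ← 15 ← 17
So the token now at position 12 started at position 17.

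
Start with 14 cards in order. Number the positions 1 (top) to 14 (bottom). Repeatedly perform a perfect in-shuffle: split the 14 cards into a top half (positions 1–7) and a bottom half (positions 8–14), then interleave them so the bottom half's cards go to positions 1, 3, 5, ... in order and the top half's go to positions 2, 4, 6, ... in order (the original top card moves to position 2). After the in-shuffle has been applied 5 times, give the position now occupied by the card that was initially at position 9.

Track the card's position through each in-shuffle:
9 → 3 → 6 → 12 → 9 → 3

3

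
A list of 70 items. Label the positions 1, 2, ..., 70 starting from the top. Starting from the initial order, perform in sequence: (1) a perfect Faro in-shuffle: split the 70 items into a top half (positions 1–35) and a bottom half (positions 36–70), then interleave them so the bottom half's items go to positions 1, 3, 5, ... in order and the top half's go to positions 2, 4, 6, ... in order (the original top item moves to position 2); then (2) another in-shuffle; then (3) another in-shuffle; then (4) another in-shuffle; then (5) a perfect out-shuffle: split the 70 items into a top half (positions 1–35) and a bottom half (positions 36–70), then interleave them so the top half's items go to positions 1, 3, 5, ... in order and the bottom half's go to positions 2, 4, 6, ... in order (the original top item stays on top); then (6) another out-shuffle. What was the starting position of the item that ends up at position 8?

Undo the operations in reverse order, starting from position 8:
  undo op 6 (out-shuffle, from bottom half): 8 ← 39
  undo op 5 (out-shuffle, from top half): 39 ← 20
  undo op 4 (in-shuffle, from top half): 20 ← 10
  undo op 3 (in-shuffle, from top half): 10 ← 5
  undo op 2 (in-shuffle, from bottom half): 5 ← 38
  undo op 1 (in-shuffle, from top half): 38 ← 19
So the item at position 8 came from original position 19.

19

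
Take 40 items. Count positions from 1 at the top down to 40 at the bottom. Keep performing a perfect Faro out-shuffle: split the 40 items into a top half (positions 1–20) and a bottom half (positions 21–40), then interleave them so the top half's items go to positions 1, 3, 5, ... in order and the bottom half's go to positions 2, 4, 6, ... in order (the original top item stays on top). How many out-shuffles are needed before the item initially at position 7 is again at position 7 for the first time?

12

Follow position 7 under repeated out-shuffles:
7 → 13 → 25 → 10 → 19 → 37 → 34 → 28 → 16 → 31 → 22 → 4 → 7
It first returns after 12 out-shuffles.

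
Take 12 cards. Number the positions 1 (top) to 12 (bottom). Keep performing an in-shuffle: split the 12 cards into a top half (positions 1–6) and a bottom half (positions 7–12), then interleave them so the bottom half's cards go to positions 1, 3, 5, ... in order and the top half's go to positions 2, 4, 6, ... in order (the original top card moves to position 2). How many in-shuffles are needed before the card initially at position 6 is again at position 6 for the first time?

12

Follow position 6 under repeated in-shuffles:
6 → 12 → 11 → 9 → 5 → 10 → 7 → 1 → 2 → 4 → 8 → 3 → 6
It first returns after 12 in-shuffles.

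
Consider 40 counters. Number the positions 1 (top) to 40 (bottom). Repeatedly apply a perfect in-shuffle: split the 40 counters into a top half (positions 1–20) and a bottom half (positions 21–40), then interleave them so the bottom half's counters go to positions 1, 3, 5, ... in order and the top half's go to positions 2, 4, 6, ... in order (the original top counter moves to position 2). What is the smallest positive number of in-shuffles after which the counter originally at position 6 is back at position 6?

20

Follow position 6 under repeated in-shuffles:
6 → 12 → 24 → 7 → 14 → 28 → 15 → 30 → 19 → 38 → 35 → 29 → 17 → 34 → 27 → 13 → 26 → 11 → 22 → 3 → 6
It first returns after 20 in-shuffles.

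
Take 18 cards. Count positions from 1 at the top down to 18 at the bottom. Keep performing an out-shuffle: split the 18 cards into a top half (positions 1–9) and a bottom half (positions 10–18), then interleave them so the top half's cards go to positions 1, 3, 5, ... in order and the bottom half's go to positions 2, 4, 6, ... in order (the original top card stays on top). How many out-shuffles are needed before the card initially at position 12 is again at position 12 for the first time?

Follow position 12 under repeated out-shuffles:
12 → 6 → 11 → 4 → 7 → 13 → 8 → 15 → 12
It first returns after 8 out-shuffles.

8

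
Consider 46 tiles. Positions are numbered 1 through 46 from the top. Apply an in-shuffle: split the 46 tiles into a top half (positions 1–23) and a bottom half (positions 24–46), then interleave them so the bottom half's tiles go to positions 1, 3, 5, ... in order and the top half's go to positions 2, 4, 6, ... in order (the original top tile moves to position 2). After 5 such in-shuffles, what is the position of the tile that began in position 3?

2

Track the tile's position through each in-shuffle:
3 → 6 → 12 → 24 → 1 → 2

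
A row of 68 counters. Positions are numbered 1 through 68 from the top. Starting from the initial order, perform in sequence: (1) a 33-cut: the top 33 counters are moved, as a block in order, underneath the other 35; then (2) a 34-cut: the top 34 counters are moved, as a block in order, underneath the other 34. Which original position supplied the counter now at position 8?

Undo the operations in reverse order, starting from position 8:
  undo op 2 (cut 34): 8 ← 42
  undo op 1 (cut 33): 42 ← 7
So the counter at position 8 came from original position 7.

7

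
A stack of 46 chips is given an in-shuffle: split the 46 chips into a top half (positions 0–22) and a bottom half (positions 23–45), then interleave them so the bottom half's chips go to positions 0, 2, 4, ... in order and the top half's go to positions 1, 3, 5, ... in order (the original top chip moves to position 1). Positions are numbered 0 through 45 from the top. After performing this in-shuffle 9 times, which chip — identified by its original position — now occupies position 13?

15

Work backwards from position 13, undoing one in-shuffle at a time:
13 ← 6 ← 26 ← 36 ← 41 ← 20 ← 33 ← 16 ← 31 ← 15
So the chip now at position 13 started at position 15.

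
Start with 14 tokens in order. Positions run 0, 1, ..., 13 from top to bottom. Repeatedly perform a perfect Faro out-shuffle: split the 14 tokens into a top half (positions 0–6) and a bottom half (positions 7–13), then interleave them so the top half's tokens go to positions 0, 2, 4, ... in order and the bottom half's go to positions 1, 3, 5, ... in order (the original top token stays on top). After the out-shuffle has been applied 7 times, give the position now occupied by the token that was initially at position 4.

5

Track the token's position through each out-shuffle:
4 → 8 → 3 → 6 → 12 → 11 → 9 → 5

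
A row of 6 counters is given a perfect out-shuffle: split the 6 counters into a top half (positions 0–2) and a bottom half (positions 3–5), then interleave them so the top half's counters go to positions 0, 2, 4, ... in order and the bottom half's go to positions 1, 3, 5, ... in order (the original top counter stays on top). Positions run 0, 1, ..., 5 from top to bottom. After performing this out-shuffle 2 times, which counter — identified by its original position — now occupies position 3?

2

Work backwards from position 3, undoing one out-shuffle at a time:
3 ← 4 ← 2
So the counter now at position 3 started at position 2.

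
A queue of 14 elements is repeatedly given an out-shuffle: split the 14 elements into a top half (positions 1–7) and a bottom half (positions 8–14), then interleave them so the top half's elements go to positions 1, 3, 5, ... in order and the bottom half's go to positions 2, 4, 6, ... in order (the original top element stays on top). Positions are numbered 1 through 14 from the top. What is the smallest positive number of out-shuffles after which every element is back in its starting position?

The out-shuffle permutes the 14 positions with cycle lengths [1, 1, 12].
Every element is home exactly when every cycle has completed a whole number of laps, i.e. after lcm(1, 12) = 12 out-shuffles.

12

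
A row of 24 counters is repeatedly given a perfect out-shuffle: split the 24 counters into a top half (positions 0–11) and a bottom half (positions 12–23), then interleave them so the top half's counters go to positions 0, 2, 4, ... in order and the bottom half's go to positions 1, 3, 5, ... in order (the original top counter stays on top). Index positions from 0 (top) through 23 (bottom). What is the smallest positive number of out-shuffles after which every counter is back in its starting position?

11

The out-shuffle permutes the 24 positions with cycle lengths [1, 1, 11, 11].
Every counter is home exactly when every cycle has completed a whole number of laps, i.e. after lcm(1, 11) = 11 out-shuffles.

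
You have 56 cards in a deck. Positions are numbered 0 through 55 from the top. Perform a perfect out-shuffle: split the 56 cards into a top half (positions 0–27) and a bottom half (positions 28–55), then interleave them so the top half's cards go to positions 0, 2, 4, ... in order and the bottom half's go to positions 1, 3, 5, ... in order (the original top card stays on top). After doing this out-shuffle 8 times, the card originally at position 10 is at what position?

30

Track the card's position through each out-shuffle:
10 → 20 → 40 → 25 → 50 → 45 → 35 → 15 → 30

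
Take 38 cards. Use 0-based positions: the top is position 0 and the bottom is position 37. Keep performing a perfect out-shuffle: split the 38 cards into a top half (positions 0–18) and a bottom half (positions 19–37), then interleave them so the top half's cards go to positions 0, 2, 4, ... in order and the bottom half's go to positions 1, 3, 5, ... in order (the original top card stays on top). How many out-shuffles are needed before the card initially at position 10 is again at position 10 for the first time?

Follow position 10 under repeated out-shuffles:
10 → 20 → 3 → 6 → 12 → 24 → 11 → 22 → ... → 10 (length 36)
It first returns after 36 out-shuffles.

36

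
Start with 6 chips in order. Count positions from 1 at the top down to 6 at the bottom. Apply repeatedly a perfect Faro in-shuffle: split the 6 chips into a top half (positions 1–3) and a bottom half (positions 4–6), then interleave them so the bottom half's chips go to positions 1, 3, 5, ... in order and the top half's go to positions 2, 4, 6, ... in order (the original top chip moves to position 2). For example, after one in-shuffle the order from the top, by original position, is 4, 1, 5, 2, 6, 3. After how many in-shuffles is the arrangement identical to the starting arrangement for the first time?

The in-shuffle permutes the 6 positions with cycle lengths [3, 3].
Every chip is home exactly when every cycle has completed a whole number of laps, i.e. after lcm(3) = 3 in-shuffles.

3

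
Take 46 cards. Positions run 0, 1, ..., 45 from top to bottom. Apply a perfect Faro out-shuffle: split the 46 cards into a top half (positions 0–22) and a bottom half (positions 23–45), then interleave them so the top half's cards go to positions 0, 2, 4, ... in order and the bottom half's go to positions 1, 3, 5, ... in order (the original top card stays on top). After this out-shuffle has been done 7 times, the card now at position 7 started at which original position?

Work backwards from position 7, undoing one out-shuffle at a time:
7 ← 26 ← 13 ← 29 ← 37 ← 41 ← 43 ← 44
So the card now at position 7 started at position 44.

44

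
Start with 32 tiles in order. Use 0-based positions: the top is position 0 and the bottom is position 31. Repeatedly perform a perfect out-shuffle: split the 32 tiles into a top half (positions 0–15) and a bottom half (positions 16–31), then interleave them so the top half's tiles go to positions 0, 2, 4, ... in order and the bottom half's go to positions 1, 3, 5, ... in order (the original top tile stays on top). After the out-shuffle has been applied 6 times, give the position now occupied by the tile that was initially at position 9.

18

Track the tile's position through each out-shuffle:
9 → 18 → 5 → 10 → 20 → 9 → 18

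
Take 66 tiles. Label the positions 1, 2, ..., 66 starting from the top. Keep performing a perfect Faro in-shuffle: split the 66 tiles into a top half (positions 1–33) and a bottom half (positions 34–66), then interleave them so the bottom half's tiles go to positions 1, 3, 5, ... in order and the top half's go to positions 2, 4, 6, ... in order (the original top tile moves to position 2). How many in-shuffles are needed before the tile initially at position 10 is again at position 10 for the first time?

66

Follow position 10 under repeated in-shuffles:
10 → 20 → 40 → 13 → 26 → 52 → 37 → 7 → ... → 10 (length 66)
It first returns after 66 in-shuffles.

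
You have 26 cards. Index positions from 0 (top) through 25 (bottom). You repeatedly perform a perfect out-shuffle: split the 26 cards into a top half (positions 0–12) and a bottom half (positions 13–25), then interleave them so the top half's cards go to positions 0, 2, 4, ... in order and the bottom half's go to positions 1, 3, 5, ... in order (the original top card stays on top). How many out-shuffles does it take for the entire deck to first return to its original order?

20

The out-shuffle permutes the 26 positions with cycle lengths [1, 1, 4, 20].
Every card is home exactly when every cycle has completed a whole number of laps, i.e. after lcm(1, 4, 20) = 20 out-shuffles.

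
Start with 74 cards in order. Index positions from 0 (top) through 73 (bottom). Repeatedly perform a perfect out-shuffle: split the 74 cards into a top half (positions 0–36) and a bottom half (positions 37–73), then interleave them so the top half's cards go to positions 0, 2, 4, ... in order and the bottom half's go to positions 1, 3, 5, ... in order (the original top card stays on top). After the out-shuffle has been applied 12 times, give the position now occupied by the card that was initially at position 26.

Track the card's position through each out-shuffle:
26 → 52 → 31 → 62 → 51 → 29 → 58 → 43 → 13 → 26 → 52 → 31 → 62

62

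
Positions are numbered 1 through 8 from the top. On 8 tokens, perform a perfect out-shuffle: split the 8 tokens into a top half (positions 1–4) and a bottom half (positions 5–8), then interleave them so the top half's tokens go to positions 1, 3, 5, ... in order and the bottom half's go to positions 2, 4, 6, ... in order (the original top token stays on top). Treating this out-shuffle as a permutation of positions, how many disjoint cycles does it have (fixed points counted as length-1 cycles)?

Trace each unvisited position around until it returns:
(1) (2 3 5) (4 7 6) (8)
4 cycles in total.

4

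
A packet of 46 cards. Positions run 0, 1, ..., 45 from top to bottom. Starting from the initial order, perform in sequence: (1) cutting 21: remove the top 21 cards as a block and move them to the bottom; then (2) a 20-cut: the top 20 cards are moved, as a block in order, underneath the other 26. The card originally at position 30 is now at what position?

Track the card from position 30 forward through each operation:
  after op 1 (cut 21): 30 → 9
  after op 2 (cut 20): 9 → 35

35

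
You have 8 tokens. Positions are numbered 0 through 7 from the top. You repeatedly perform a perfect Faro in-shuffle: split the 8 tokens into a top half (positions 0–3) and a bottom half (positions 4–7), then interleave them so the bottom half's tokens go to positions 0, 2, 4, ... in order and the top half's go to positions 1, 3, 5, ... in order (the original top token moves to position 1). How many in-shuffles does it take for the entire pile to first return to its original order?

6

The in-shuffle permutes the 8 positions with cycle lengths [2, 6].
Every token is home exactly when every cycle has completed a whole number of laps, i.e. after lcm(2, 6) = 6 in-shuffles.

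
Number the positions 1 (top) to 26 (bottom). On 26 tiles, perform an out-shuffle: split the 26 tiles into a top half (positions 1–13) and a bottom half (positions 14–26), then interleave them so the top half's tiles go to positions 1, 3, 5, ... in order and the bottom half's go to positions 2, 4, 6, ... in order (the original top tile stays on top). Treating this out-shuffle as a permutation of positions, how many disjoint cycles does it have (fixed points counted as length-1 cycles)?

4

Trace each unvisited position around until it returns:
(1) (2 3 5 9 17 8 ... len 20) (6 11 21 16) (26)
4 cycles in total.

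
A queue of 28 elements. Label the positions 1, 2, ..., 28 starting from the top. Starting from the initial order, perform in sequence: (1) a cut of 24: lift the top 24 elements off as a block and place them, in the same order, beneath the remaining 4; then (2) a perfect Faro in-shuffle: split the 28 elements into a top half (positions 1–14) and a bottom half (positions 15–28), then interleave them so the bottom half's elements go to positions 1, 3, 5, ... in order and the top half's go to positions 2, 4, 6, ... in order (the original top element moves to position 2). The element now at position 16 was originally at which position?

Undo the operations in reverse order, starting from position 16:
  undo op 2 (in-shuffle, from top half): 16 ← 8
  undo op 1 (cut 24): 8 ← 4
So the element at position 16 came from original position 4.

4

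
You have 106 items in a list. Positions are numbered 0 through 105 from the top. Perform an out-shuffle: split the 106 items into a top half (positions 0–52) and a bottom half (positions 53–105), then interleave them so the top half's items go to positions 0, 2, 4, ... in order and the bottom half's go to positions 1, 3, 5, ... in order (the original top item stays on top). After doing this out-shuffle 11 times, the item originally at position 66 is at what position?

33

Track the item's position through each out-shuffle:
66 → 27 → 54 → 3 → 6 → 12 → 24 → 48 → 96 → 87 → 69 → 33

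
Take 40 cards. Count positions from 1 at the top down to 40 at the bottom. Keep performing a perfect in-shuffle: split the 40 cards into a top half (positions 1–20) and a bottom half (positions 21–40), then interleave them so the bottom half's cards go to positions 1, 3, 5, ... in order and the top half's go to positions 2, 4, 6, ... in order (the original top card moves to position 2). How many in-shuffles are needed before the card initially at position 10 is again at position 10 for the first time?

20

Follow position 10 under repeated in-shuffles:
10 → 20 → 40 → 39 → 37 → 33 → 25 → 9 → 18 → 36 → 31 → 21 → 1 → 2 → 4 → 8 → 16 → 32 → 23 → 5 → 10
It first returns after 20 in-shuffles.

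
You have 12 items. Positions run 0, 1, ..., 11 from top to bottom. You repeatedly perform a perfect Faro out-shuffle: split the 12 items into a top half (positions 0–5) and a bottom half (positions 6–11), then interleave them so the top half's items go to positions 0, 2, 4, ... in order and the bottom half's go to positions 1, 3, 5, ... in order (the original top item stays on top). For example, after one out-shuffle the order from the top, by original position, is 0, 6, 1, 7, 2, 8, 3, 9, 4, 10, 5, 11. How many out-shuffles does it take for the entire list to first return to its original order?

10

The out-shuffle permutes the 12 positions with cycle lengths [1, 1, 10].
Every item is home exactly when every cycle has completed a whole number of laps, i.e. after lcm(1, 10) = 10 out-shuffles.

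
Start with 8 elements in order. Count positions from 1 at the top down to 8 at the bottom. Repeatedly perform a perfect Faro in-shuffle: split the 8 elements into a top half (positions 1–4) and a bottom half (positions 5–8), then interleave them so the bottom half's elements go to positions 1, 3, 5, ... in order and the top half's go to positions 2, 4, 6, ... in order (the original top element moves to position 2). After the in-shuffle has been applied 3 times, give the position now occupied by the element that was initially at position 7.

Track the element's position through each in-shuffle:
7 → 5 → 1 → 2

2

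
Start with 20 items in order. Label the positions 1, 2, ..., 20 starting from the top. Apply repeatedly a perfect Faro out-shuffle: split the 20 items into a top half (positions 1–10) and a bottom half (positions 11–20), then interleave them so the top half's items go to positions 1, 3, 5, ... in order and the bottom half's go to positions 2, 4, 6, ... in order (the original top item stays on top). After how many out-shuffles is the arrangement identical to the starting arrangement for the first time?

18

The out-shuffle permutes the 20 positions with cycle lengths [1, 1, 18].
Every item is home exactly when every cycle has completed a whole number of laps, i.e. after lcm(1, 18) = 18 out-shuffles.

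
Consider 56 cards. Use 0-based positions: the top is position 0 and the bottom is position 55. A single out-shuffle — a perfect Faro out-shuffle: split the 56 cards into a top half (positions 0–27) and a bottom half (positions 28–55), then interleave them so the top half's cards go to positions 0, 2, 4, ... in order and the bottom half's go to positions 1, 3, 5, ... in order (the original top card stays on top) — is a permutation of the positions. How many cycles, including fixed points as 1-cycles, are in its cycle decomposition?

6

Trace each unvisited position around until it returns:
(0) (1 2 4 8 16 32 ... len 20) (3 6 12 24 48 41 ... len 20) (5 10 20 40 25 50 45 35 15 30) (11 22 44 33) (55)
6 cycles in total.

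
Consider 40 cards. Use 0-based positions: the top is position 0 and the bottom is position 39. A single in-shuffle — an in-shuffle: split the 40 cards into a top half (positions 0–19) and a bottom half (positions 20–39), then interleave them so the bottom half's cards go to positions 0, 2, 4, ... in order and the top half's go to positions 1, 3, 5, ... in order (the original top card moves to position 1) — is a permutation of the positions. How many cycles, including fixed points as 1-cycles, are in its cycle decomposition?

2

Trace each unvisited position around until it returns:
(0 1 3 7 15 31 ... len 20) (2 5 11 23 6 13 ... len 20)
2 cycles in total.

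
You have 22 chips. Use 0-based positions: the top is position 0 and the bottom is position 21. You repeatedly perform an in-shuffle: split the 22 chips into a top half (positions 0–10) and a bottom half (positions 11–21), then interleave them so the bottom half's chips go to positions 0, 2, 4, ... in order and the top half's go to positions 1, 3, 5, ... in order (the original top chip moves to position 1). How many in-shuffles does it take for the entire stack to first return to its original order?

11

The in-shuffle permutes the 22 positions with cycle lengths [11, 11].
Every chip is home exactly when every cycle has completed a whole number of laps, i.e. after lcm(11) = 11 in-shuffles.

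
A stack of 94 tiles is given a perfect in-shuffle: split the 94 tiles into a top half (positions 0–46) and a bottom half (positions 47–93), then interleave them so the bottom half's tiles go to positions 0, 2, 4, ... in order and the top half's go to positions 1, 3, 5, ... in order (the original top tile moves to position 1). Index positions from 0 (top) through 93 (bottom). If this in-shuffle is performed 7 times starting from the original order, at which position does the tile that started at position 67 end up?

58

Track the tile's position through each in-shuffle:
67 → 40 → 81 → 68 → 42 → 85 → 76 → 58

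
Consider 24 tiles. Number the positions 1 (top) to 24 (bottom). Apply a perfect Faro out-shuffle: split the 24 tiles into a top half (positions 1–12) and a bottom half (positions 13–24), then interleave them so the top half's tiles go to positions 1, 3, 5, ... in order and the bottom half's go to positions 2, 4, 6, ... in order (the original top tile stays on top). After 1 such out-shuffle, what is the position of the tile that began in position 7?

Track the tile's position through each out-shuffle:
7 → 13

13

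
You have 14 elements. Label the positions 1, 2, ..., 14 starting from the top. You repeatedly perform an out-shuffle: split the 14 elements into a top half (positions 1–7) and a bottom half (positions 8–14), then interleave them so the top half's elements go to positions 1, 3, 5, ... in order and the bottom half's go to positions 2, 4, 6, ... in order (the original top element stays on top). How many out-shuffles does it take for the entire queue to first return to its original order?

12

The out-shuffle permutes the 14 positions with cycle lengths [1, 1, 12].
Every element is home exactly when every cycle has completed a whole number of laps, i.e. after lcm(1, 12) = 12 out-shuffles.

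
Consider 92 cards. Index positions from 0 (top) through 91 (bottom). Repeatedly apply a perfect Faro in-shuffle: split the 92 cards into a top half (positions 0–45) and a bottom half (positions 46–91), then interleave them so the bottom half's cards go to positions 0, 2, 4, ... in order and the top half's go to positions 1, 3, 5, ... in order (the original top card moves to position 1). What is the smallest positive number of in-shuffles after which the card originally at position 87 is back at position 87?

Follow position 87 under repeated in-shuffles:
87 → 82 → 72 → 52 → 12 → 25 → 51 → 10 → 21 → 43 → 87
It first returns after 10 in-shuffles.

10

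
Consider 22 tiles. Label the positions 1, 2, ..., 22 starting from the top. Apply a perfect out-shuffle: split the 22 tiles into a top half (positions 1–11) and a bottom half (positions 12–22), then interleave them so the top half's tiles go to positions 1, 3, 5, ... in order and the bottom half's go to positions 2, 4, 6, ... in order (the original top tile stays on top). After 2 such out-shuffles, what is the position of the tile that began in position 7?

Track the tile's position through each out-shuffle:
7 → 13 → 4

4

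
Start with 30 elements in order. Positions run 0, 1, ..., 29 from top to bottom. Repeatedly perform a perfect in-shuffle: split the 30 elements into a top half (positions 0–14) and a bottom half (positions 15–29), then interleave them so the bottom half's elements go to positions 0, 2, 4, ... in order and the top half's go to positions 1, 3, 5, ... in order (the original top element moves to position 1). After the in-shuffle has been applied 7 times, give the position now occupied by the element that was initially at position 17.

Track the element's position through each in-shuffle:
17 → 4 → 9 → 19 → 8 → 17 → 4 → 9

9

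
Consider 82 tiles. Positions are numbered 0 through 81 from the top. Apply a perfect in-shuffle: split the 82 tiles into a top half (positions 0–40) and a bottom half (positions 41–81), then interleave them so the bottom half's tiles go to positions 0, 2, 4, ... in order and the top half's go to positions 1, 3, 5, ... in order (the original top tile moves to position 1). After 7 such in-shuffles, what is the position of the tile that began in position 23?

0

Track the tile's position through each in-shuffle:
23 → 47 → 12 → 25 → 51 → 20 → 41 → 0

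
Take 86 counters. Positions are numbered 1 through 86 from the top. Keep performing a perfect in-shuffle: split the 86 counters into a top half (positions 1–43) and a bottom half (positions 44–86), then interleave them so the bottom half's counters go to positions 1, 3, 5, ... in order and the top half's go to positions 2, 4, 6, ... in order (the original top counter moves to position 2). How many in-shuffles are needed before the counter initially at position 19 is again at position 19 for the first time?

28

Follow position 19 under repeated in-shuffles:
19 → 38 → 76 → 65 → 43 → 86 → 85 → 83 → ... → 19 (length 28)
It first returns after 28 in-shuffles.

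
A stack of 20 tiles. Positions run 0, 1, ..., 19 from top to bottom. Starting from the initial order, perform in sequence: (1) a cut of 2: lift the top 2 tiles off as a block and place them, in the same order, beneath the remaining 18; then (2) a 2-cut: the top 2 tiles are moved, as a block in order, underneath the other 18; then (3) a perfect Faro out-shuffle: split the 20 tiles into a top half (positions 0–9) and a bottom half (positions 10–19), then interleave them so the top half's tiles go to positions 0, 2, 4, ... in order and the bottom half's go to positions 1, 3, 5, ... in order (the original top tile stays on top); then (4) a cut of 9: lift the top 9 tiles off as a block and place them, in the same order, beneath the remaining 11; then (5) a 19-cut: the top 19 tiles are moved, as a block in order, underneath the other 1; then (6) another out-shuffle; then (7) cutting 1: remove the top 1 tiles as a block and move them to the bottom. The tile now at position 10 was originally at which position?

Undo the operations in reverse order, starting from position 10:
  undo op 7 (cut 1): 10 ← 11
  undo op 6 (out-shuffle, from bottom half): 11 ← 15
  undo op 5 (cut 19): 15 ← 14
  undo op 4 (cut 9): 14 ← 3
  undo op 3 (out-shuffle, from bottom half): 3 ← 11
  undo op 2 (cut 2): 11 ← 13
  undo op 1 (cut 2): 13 ← 15
So the tile at position 10 came from original position 15.

15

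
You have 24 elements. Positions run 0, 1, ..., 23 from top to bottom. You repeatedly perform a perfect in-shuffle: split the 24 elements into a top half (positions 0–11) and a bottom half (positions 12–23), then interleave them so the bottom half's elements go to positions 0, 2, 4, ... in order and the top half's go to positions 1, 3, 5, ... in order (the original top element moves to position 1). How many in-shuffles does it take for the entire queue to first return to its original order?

20

The in-shuffle permutes the 24 positions with cycle lengths [4, 20].
Every element is home exactly when every cycle has completed a whole number of laps, i.e. after lcm(4, 20) = 20 in-shuffles.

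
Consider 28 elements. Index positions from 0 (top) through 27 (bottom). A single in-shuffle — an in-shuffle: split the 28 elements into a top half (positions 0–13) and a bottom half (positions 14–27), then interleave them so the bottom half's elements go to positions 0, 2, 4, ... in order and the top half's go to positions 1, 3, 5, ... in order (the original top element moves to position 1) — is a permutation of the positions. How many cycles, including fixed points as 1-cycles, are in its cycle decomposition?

Trace each unvisited position around until it returns:
(0 1 3 7 15 2 ... len 28)
1 cycle in total.

1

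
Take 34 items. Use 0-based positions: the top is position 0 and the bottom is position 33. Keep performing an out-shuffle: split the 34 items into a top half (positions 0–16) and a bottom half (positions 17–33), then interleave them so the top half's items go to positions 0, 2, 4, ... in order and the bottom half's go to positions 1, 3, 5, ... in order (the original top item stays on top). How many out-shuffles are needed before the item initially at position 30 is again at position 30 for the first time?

Follow position 30 under repeated out-shuffles:
30 → 27 → 21 → 9 → 18 → 3 → 6 → 12 → 24 → 15 → 30
It first returns after 10 out-shuffles.

10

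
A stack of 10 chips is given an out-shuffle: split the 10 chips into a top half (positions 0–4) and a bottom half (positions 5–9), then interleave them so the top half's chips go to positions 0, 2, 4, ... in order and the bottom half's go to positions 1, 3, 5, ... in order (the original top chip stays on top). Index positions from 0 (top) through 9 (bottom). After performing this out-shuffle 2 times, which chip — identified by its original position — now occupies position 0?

0

Work backwards from position 0, undoing one out-shuffle at a time:
0 ← 0 ← 0
So the chip now at position 0 started at position 0.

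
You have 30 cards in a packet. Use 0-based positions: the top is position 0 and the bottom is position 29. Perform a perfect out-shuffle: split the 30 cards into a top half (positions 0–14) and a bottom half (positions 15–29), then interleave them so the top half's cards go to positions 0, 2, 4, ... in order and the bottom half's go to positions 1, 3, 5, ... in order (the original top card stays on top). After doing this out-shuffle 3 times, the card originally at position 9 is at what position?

14

Track the card's position through each out-shuffle:
9 → 18 → 7 → 14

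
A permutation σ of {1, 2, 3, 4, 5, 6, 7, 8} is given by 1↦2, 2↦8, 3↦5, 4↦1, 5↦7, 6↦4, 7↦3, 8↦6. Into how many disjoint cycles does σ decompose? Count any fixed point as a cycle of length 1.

2

Cycle decomposition: (1 2 8 6 4) (3 5 7).
2 cycles.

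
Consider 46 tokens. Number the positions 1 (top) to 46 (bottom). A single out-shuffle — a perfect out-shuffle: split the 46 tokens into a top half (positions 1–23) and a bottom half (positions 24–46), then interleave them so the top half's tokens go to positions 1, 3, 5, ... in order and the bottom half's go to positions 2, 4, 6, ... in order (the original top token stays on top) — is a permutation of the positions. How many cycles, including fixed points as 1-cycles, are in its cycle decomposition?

9

Trace each unvisited position around until it returns:
(1) (2 3 5 9 17 33 ... len 12) (4 7 13 25) (6 11 21 41 36 26) (8 15 29 12 23 45 ... len 12) (10 19 37 28) (16 31) (22 43 40 34) ... plus 1 more
9 cycles in total.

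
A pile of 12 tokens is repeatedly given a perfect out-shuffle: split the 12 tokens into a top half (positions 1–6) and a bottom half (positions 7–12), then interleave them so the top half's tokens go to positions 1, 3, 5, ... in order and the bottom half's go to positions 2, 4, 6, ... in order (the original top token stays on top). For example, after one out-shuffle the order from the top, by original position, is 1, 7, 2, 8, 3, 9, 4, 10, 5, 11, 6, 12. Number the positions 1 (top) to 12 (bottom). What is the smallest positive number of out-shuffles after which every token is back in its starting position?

The out-shuffle permutes the 12 positions with cycle lengths [1, 1, 10].
Every token is home exactly when every cycle has completed a whole number of laps, i.e. after lcm(1, 10) = 10 out-shuffles.

10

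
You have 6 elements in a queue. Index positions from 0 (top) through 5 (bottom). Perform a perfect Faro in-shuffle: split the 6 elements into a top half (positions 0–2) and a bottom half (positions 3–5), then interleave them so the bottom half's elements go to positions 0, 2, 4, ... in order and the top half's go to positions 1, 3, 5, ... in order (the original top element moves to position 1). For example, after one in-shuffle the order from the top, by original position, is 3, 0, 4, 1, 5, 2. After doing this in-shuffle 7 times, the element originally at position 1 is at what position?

3

Track the element's position through each in-shuffle:
1 → 3 → 0 → 1 → 3 → 0 → 1 → 3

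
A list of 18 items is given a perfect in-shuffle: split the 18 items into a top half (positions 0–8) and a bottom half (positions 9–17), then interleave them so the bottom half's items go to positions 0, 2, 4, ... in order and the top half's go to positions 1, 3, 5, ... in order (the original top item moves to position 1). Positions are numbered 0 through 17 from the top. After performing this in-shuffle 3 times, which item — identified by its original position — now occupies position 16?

Work backwards from position 16, undoing one in-shuffle at a time:
16 ← 17 ← 8 ← 13
So the item now at position 16 started at position 13.

13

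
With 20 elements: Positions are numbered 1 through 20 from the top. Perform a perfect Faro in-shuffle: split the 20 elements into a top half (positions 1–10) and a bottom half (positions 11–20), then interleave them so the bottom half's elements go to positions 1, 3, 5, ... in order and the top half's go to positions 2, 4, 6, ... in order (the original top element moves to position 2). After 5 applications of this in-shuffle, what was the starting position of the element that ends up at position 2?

4

Work backwards from position 2, undoing one in-shuffle at a time:
2 ← 1 ← 11 ← 16 ← 8 ← 4
So the element now at position 2 started at position 4.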